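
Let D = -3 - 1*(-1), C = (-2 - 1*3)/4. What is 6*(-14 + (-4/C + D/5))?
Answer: -336/5 ≈ -67.200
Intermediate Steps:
C = -5/4 (C = (-2 - 3)*(¼) = -5*¼ = -5/4 ≈ -1.2500)
D = -2 (D = -3 + 1 = -2)
6*(-14 + (-4/C + D/5)) = 6*(-14 + (-4/(-5/4) - 2/5)) = 6*(-14 + (-4*(-⅘) - 2*⅕)) = 6*(-14 + (16/5 - ⅖)) = 6*(-14 + 14/5) = 6*(-56/5) = -336/5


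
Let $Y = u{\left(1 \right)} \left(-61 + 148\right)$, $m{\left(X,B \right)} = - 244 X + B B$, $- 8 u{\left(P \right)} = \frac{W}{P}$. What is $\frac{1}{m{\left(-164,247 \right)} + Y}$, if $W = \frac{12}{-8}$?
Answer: $\frac{16}{1616661} \approx 9.8969 \cdot 10^{-6}$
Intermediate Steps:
$W = - \frac{3}{2}$ ($W = 12 \left(- \frac{1}{8}\right) = - \frac{3}{2} \approx -1.5$)
$u{\left(P \right)} = \frac{3}{16 P}$ ($u{\left(P \right)} = - \frac{\left(- \frac{3}{2}\right) \frac{1}{P}}{8} = \frac{3}{16 P}$)
$m{\left(X,B \right)} = B^{2} - 244 X$ ($m{\left(X,B \right)} = - 244 X + B^{2} = B^{2} - 244 X$)
$Y = \frac{261}{16}$ ($Y = \frac{3}{16 \cdot 1} \left(-61 + 148\right) = \frac{3}{16} \cdot 1 \cdot 87 = \frac{3}{16} \cdot 87 = \frac{261}{16} \approx 16.313$)
$\frac{1}{m{\left(-164,247 \right)} + Y} = \frac{1}{\left(247^{2} - -40016\right) + \frac{261}{16}} = \frac{1}{\left(61009 + 40016\right) + \frac{261}{16}} = \frac{1}{101025 + \frac{261}{16}} = \frac{1}{\frac{1616661}{16}} = \frac{16}{1616661}$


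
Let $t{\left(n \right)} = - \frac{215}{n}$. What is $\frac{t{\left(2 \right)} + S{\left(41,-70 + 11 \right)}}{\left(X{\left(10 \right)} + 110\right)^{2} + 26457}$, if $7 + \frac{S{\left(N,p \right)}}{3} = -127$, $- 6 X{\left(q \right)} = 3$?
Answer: $- \frac{2038}{153789} \approx -0.013252$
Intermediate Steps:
$X{\left(q \right)} = - \frac{1}{2}$ ($X{\left(q \right)} = \left(- \frac{1}{6}\right) 3 = - \frac{1}{2}$)
$S{\left(N,p \right)} = -402$ ($S{\left(N,p \right)} = -21 + 3 \left(-127\right) = -21 - 381 = -402$)
$\frac{t{\left(2 \right)} + S{\left(41,-70 + 11 \right)}}{\left(X{\left(10 \right)} + 110\right)^{2} + 26457} = \frac{- \frac{215}{2} - 402}{\left(- \frac{1}{2} + 110\right)^{2} + 26457} = \frac{\left(-215\right) \frac{1}{2} - 402}{\left(\frac{219}{2}\right)^{2} + 26457} = \frac{- \frac{215}{2} - 402}{\frac{47961}{4} + 26457} = - \frac{1019}{2 \cdot \frac{153789}{4}} = \left(- \frac{1019}{2}\right) \frac{4}{153789} = - \frac{2038}{153789}$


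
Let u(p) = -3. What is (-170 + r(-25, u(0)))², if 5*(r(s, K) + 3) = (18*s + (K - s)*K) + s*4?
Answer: 2193361/25 ≈ 87735.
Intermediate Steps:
r(s, K) = -3 + 22*s/5 + K*(K - s)/5 (r(s, K) = -3 + ((18*s + (K - s)*K) + s*4)/5 = -3 + ((18*s + K*(K - s)) + 4*s)/5 = -3 + (22*s + K*(K - s))/5 = -3 + (22*s/5 + K*(K - s)/5) = -3 + 22*s/5 + K*(K - s)/5)
(-170 + r(-25, u(0)))² = (-170 + (-3 + (⅕)*(-3)² + (22/5)*(-25) - ⅕*(-3)*(-25)))² = (-170 + (-3 + (⅕)*9 - 110 - 15))² = (-170 + (-3 + 9/5 - 110 - 15))² = (-170 - 631/5)² = (-1481/5)² = 2193361/25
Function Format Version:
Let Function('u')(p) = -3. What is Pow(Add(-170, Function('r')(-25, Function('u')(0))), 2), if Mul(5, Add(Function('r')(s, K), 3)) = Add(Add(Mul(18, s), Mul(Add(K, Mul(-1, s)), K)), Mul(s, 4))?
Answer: Rational(2193361, 25) ≈ 87735.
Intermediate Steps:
Function('r')(s, K) = Add(-3, Mul(Rational(22, 5), s), Mul(Rational(1, 5), K, Add(K, Mul(-1, s)))) (Function('r')(s, K) = Add(-3, Mul(Rational(1, 5), Add(Add(Mul(18, s), Mul(Add(K, Mul(-1, s)), K)), Mul(s, 4)))) = Add(-3, Mul(Rational(1, 5), Add(Add(Mul(18, s), Mul(K, Add(K, Mul(-1, s)))), Mul(4, s)))) = Add(-3, Mul(Rational(1, 5), Add(Mul(22, s), Mul(K, Add(K, Mul(-1, s)))))) = Add(-3, Add(Mul(Rational(22, 5), s), Mul(Rational(1, 5), K, Add(K, Mul(-1, s))))) = Add(-3, Mul(Rational(22, 5), s), Mul(Rational(1, 5), K, Add(K, Mul(-1, s)))))
Pow(Add(-170, Function('r')(-25, Function('u')(0))), 2) = Pow(Add(-170, Add(-3, Mul(Rational(1, 5), Pow(-3, 2)), Mul(Rational(22, 5), -25), Mul(Rational(-1, 5), -3, -25))), 2) = Pow(Add(-170, Add(-3, Mul(Rational(1, 5), 9), -110, -15)), 2) = Pow(Add(-170, Add(-3, Rational(9, 5), -110, -15)), 2) = Pow(Add(-170, Rational(-631, 5)), 2) = Pow(Rational(-1481, 5), 2) = Rational(2193361, 25)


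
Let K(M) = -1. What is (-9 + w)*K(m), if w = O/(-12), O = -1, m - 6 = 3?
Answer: 107/12 ≈ 8.9167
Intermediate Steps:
m = 9 (m = 6 + 3 = 9)
w = 1/12 (w = -1/(-12) = -1*(-1/12) = 1/12 ≈ 0.083333)
(-9 + w)*K(m) = (-9 + 1/12)*(-1) = -107/12*(-1) = 107/12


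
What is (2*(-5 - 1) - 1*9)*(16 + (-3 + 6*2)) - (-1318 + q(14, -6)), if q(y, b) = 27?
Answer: 766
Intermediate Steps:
(2*(-5 - 1) - 1*9)*(16 + (-3 + 6*2)) - (-1318 + q(14, -6)) = (2*(-5 - 1) - 1*9)*(16 + (-3 + 6*2)) - (-1318 + 27) = (2*(-6) - 9)*(16 + (-3 + 12)) - 1*(-1291) = (-12 - 9)*(16 + 9) + 1291 = -21*25 + 1291 = -525 + 1291 = 766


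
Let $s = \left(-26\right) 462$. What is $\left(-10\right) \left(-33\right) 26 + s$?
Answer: $-3432$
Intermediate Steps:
$s = -12012$
$\left(-10\right) \left(-33\right) 26 + s = \left(-10\right) \left(-33\right) 26 - 12012 = 330 \cdot 26 - 12012 = 8580 - 12012 = -3432$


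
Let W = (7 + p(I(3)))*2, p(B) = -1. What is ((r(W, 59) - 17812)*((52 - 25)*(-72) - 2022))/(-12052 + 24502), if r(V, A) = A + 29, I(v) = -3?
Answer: 11715564/2075 ≈ 5646.1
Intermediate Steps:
W = 12 (W = (7 - 1)*2 = 6*2 = 12)
r(V, A) = 29 + A
((r(W, 59) - 17812)*((52 - 25)*(-72) - 2022))/(-12052 + 24502) = (((29 + 59) - 17812)*((52 - 25)*(-72) - 2022))/(-12052 + 24502) = ((88 - 17812)*(27*(-72) - 2022))/12450 = -17724*(-1944 - 2022)*(1/12450) = -17724*(-3966)*(1/12450) = 70293384*(1/12450) = 11715564/2075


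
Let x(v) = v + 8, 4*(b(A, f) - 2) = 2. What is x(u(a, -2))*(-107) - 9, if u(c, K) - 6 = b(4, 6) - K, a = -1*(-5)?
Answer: -3977/2 ≈ -1988.5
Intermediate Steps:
b(A, f) = 5/2 (b(A, f) = 2 + (¼)*2 = 2 + ½ = 5/2)
a = 5
u(c, K) = 17/2 - K (u(c, K) = 6 + (5/2 - K) = 17/2 - K)
x(v) = 8 + v
x(u(a, -2))*(-107) - 9 = (8 + (17/2 - 1*(-2)))*(-107) - 9 = (8 + (17/2 + 2))*(-107) - 9 = (8 + 21/2)*(-107) - 9 = (37/2)*(-107) - 9 = -3959/2 - 9 = -3977/2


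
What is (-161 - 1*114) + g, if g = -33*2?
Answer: -341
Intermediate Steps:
g = -66
(-161 - 1*114) + g = (-161 - 1*114) - 66 = (-161 - 114) - 66 = -275 - 66 = -341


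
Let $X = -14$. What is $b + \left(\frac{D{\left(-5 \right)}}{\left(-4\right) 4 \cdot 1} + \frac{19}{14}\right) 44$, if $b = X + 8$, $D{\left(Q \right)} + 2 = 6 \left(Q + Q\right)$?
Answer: $\frac{3139}{14} \approx 224.21$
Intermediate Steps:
$D{\left(Q \right)} = -2 + 12 Q$ ($D{\left(Q \right)} = -2 + 6 \left(Q + Q\right) = -2 + 6 \cdot 2 Q = -2 + 12 Q$)
$b = -6$ ($b = -14 + 8 = -6$)
$b + \left(\frac{D{\left(-5 \right)}}{\left(-4\right) 4 \cdot 1} + \frac{19}{14}\right) 44 = -6 + \left(\frac{-2 + 12 \left(-5\right)}{\left(-4\right) 4 \cdot 1} + \frac{19}{14}\right) 44 = -6 + \left(\frac{-2 - 60}{\left(-16\right) 1} + 19 \cdot \frac{1}{14}\right) 44 = -6 + \left(- \frac{62}{-16} + \frac{19}{14}\right) 44 = -6 + \left(\left(-62\right) \left(- \frac{1}{16}\right) + \frac{19}{14}\right) 44 = -6 + \left(\frac{31}{8} + \frac{19}{14}\right) 44 = -6 + \frac{293}{56} \cdot 44 = -6 + \frac{3223}{14} = \frac{3139}{14}$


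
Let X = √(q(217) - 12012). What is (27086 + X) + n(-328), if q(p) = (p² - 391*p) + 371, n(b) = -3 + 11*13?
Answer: 27226 + I*√49399 ≈ 27226.0 + 222.26*I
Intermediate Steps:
n(b) = 140 (n(b) = -3 + 143 = 140)
q(p) = 371 + p² - 391*p
X = I*√49399 (X = √((371 + 217² - 391*217) - 12012) = √((371 + 47089 - 84847) - 12012) = √(-37387 - 12012) = √(-49399) = I*√49399 ≈ 222.26*I)
(27086 + X) + n(-328) = (27086 + I*√49399) + 140 = 27226 + I*√49399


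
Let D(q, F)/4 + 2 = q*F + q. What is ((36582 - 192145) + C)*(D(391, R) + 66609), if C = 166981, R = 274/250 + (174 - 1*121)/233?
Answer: 23356564534842/29125 ≈ 8.0194e+8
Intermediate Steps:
R = 38546/29125 (R = 274*(1/250) + (174 - 121)*(1/233) = 137/125 + 53*(1/233) = 137/125 + 53/233 = 38546/29125 ≈ 1.3235)
D(q, F) = -8 + 4*q + 4*F*q (D(q, F) = -8 + 4*(q*F + q) = -8 + 4*(F*q + q) = -8 + 4*(q + F*q) = -8 + (4*q + 4*F*q) = -8 + 4*q + 4*F*q)
((36582 - 192145) + C)*(D(391, R) + 66609) = ((36582 - 192145) + 166981)*((-8 + 4*391 + 4*(38546/29125)*391) + 66609) = (-155563 + 166981)*((-8 + 1564 + 60285944/29125) + 66609) = 11418*(105604444/29125 + 66609) = 11418*(2045591569/29125) = 23356564534842/29125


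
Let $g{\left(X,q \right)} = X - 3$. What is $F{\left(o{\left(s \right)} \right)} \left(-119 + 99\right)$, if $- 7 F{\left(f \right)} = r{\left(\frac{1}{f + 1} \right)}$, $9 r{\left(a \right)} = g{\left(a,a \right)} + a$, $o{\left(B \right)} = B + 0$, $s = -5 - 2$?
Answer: $- \frac{200}{189} \approx -1.0582$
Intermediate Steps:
$g{\left(X,q \right)} = -3 + X$ ($g{\left(X,q \right)} = X - 3 = -3 + X$)
$s = -7$ ($s = -5 - 2 = -7$)
$o{\left(B \right)} = B$
$r{\left(a \right)} = - \frac{1}{3} + \frac{2 a}{9}$ ($r{\left(a \right)} = \frac{\left(-3 + a\right) + a}{9} = \frac{-3 + 2 a}{9} = - \frac{1}{3} + \frac{2 a}{9}$)
$F{\left(f \right)} = \frac{1}{21} - \frac{2}{63 \left(1 + f\right)}$ ($F{\left(f \right)} = - \frac{- \frac{1}{3} + \frac{2}{9 \left(f + 1\right)}}{7} = - \frac{- \frac{1}{3} + \frac{2}{9 \left(1 + f\right)}}{7} = \frac{1}{21} - \frac{2}{63 \left(1 + f\right)}$)
$F{\left(o{\left(s \right)} \right)} \left(-119 + 99\right) = \frac{1 + 3 \left(-7\right)}{63 \left(1 - 7\right)} \left(-119 + 99\right) = \frac{1 - 21}{63 \left(-6\right)} \left(-20\right) = \frac{1}{63} \left(- \frac{1}{6}\right) \left(-20\right) \left(-20\right) = \frac{10}{189} \left(-20\right) = - \frac{200}{189}$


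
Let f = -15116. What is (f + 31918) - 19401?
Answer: -2599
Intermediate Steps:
(f + 31918) - 19401 = (-15116 + 31918) - 19401 = 16802 - 19401 = -2599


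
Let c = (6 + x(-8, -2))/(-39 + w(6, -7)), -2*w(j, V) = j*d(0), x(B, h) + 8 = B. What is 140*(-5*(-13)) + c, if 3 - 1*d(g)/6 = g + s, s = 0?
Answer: 846310/93 ≈ 9100.1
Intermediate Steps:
x(B, h) = -8 + B
d(g) = 18 - 6*g (d(g) = 18 - 6*(g + 0) = 18 - 6*g)
w(j, V) = -9*j (w(j, V) = -j*(18 - 6*0)/2 = -j*(18 + 0)/2 = -j*18/2 = -9*j)
c = 10/93 (c = (6 + (-8 - 8))/(-39 - 9*6) = (6 - 16)/(-39 - 54) = -10/(-93) = -10*(-1/93) = 10/93 ≈ 0.10753)
140*(-5*(-13)) + c = 140*(-5*(-13)) + 10/93 = 140*65 + 10/93 = 9100 + 10/93 = 846310/93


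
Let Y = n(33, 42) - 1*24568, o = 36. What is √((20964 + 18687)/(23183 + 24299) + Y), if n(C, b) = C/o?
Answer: I*√498470375783577/142446 ≈ 156.74*I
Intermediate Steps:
n(C, b) = C/36
Y = -294805/12 (Y = (1/36)*33 - 1*24568 = 11/12 - 24568 = -294805/12 ≈ -24567.)
√((20964 + 18687)/(23183 + 24299) + Y) = √((20964 + 18687)/(23183 + 24299) - 294805/12) = √(39651/47482 - 294805/12) = √(-6998727599/284892) = I*√498470375783577/142446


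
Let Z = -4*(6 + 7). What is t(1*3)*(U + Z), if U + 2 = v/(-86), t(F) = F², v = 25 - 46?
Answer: -41607/86 ≈ -483.80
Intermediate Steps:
v = -21
Z = -52 (Z = -4*13 = -52)
U = -151/86 (U = -2 - 21/(-86) = -2 - 21*(-1/86) = -2 + 21/86 = -151/86 ≈ -1.7558)
t(1*3)*(U + Z) = (1*3)²*(-151/86 - 52) = 3²*(-4623/86) = 9*(-4623/86) = -41607/86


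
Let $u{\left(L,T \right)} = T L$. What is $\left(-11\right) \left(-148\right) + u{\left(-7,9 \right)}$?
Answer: $1565$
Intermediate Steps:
$u{\left(L,T \right)} = L T$
$\left(-11\right) \left(-148\right) + u{\left(-7,9 \right)} = \left(-11\right) \left(-148\right) - 63 = 1628 - 63 = 1565$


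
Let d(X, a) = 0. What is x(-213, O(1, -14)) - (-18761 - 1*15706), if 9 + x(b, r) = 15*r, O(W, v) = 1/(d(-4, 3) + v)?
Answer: 482397/14 ≈ 34457.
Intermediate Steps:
O(W, v) = 1/v (O(W, v) = 1/(0 + v) = 1/v)
x(b, r) = -9 + 15*r
x(-213, O(1, -14)) - (-18761 - 1*15706) = (-9 + 15/(-14)) - (-18761 - 1*15706) = (-9 + 15*(-1/14)) - (-18761 - 15706) = (-9 - 15/14) - 1*(-34467) = -141/14 + 34467 = 482397/14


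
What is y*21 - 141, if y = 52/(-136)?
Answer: -5067/34 ≈ -149.03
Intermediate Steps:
y = -13/34 (y = 52*(-1/136) = -13/34 ≈ -0.38235)
y*21 - 141 = -13/34*21 - 141 = -273/34 - 141 = -5067/34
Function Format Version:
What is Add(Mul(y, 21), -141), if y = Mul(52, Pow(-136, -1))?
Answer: Rational(-5067, 34) ≈ -149.03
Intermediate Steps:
y = Rational(-13, 34) (y = Mul(52, Rational(-1, 136)) = Rational(-13, 34) ≈ -0.38235)
Add(Mul(y, 21), -141) = Add(Mul(Rational(-13, 34), 21), -141) = Add(Rational(-273, 34), -141) = Rational(-5067, 34)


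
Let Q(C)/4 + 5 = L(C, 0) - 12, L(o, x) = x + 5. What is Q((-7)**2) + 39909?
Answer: 39861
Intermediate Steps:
L(o, x) = 5 + x
Q(C) = -48 (Q(C) = -20 + 4*((5 + 0) - 12) = -20 + 4*(5 - 12) = -20 + 4*(-7) = -20 - 28 = -48)
Q((-7)**2) + 39909 = -48 + 39909 = 39861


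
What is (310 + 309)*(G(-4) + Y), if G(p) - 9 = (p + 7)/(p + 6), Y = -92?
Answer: -100897/2 ≈ -50449.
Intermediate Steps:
G(p) = 9 + (7 + p)/(6 + p) (G(p) = 9 + (p + 7)/(p + 6) = 9 + (7 + p)/(6 + p))
(310 + 309)*(G(-4) + Y) = (310 + 309)*((61 + 10*(-4))/(6 - 4) - 92) = 619*((61 - 40)/2 - 92) = 619*((1/2)*21 - 92) = 619*(21/2 - 92) = 619*(-163/2) = -100897/2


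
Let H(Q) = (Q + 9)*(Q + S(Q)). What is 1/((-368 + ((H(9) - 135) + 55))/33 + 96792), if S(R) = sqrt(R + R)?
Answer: 52698525/5100338908334 - 891*sqrt(2)/5100338908334 ≈ 1.0332e-5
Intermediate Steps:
S(R) = sqrt(2)*sqrt(R) (S(R) = sqrt(2*R) = sqrt(2)*sqrt(R))
H(Q) = (9 + Q)*(Q + sqrt(2)*sqrt(Q)) (H(Q) = (Q + 9)*(Q + sqrt(2)*sqrt(Q)) = (9 + Q)*(Q + sqrt(2)*sqrt(Q)))
1/((-368 + ((H(9) - 135) + 55))/33 + 96792) = 1/((-368 + (((9**2 + 9*9 + sqrt(2)*9**(3/2) + 9*sqrt(2)*sqrt(9)) - 135) + 55))/33 + 96792) = 1/((-368 + (((81 + 81 + sqrt(2)*27 + 9*sqrt(2)*3) - 135) + 55))/33 + 96792) = 1/((-368 + (((81 + 81 + 27*sqrt(2) + 27*sqrt(2)) - 135) + 55))/33 + 96792) = 1/((-368 + (((162 + 54*sqrt(2)) - 135) + 55))/33 + 96792) = 1/((-368 + ((27 + 54*sqrt(2)) + 55))/33 + 96792) = 1/((-368 + (82 + 54*sqrt(2)))/33 + 96792) = 1/((-286 + 54*sqrt(2))/33 + 96792) = 1/((-26/3 + 18*sqrt(2)/11) + 96792) = 1/(290350/3 + 18*sqrt(2)/11)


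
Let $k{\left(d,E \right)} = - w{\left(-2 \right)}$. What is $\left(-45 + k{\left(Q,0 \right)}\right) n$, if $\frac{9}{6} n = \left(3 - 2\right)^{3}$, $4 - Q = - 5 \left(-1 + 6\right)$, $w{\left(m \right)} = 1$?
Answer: $- \frac{92}{3} \approx -30.667$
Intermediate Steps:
$Q = 29$ ($Q = 4 - - 5 \left(-1 + 6\right) = 4 - \left(-5\right) 5 = 4 - -25 = 4 + 25 = 29$)
$k{\left(d,E \right)} = -1$ ($k{\left(d,E \right)} = \left(-1\right) 1 = -1$)
$n = \frac{2}{3}$ ($n = \frac{2 \left(3 - 2\right)^{3}}{3} = \frac{2 \cdot 1^{3}}{3} = \frac{2}{3} \cdot 1 = \frac{2}{3} \approx 0.66667$)
$\left(-45 + k{\left(Q,0 \right)}\right) n = \left(-45 - 1\right) \frac{2}{3} = \left(-46\right) \frac{2}{3} = - \frac{92}{3}$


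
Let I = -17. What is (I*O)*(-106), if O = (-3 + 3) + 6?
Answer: 10812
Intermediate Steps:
O = 6 (O = 0 + 6 = 6)
(I*O)*(-106) = -17*6*(-106) = -102*(-106) = 10812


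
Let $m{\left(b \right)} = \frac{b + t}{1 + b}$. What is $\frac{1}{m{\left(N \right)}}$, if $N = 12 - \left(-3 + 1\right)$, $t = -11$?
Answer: $5$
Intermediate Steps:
$N = 14$ ($N = 12 - -2 = 12 + 2 = 14$)
$m{\left(b \right)} = \frac{-11 + b}{1 + b}$ ($m{\left(b \right)} = \frac{b - 11}{1 + b} = \frac{-11 + b}{1 + b}$)
$\frac{1}{m{\left(N \right)}} = \frac{1}{\frac{1}{1 + 14} \left(-11 + 14\right)} = \frac{1}{\frac{1}{15} \cdot 3} = \frac{1}{\frac{1}{5}} = 5$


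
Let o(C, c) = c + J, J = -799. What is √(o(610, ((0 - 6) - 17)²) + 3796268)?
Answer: √3795998 ≈ 1948.3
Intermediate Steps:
o(C, c) = -799 + c (o(C, c) = c - 799 = -799 + c)
√(o(610, ((0 - 6) - 17)²) + 3796268) = √((-799 + ((0 - 6) - 17)²) + 3796268) = √((-799 + (-6 - 17)²) + 3796268) = √((-799 + (-23)²) + 3796268) = √((-799 + 529) + 3796268) = √(-270 + 3796268) = √3795998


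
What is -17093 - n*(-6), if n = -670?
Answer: -21113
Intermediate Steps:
-17093 - n*(-6) = -17093 - (-670)*(-6) = -17093 - 1*4020 = -17093 - 4020 = -21113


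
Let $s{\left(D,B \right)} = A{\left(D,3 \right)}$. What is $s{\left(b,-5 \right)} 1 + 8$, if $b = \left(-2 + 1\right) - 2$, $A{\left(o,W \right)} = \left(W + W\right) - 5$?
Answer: $9$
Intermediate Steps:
$A{\left(o,W \right)} = -5 + 2 W$ ($A{\left(o,W \right)} = 2 W - 5 = -5 + 2 W$)
$b = -3$ ($b = -1 - 2 = -3$)
$s{\left(D,B \right)} = 1$ ($s{\left(D,B \right)} = -5 + 2 \cdot 3 = -5 + 6 = 1$)
$s{\left(b,-5 \right)} 1 + 8 = 1 \cdot 1 + 8 = 1 + 8 = 9$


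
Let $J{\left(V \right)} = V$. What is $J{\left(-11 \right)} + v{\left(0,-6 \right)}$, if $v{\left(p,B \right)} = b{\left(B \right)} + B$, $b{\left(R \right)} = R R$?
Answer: $19$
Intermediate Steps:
$b{\left(R \right)} = R^{2}$
$v{\left(p,B \right)} = B + B^{2}$ ($v{\left(p,B \right)} = B^{2} + B = B + B^{2}$)
$J{\left(-11 \right)} + v{\left(0,-6 \right)} = -11 - 6 \left(1 - 6\right) = -11 - -30 = -11 + 30 = 19$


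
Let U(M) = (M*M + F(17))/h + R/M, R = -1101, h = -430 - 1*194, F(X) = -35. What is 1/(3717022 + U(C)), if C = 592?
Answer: 5772/21451398781 ≈ 2.6907e-7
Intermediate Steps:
h = -624 (h = -430 - 194 = -624)
U(M) = 35/624 - 1101/M - M**2/624 (U(M) = (M*M - 35)/(-624) - 1101/M = (M**2 - 35)*(-1/624) - 1101/M = (-35 + M**2)*(-1/624) - 1101/M = (35/624 - M**2/624) - 1101/M = 35/624 - 1101/M - M**2/624)
1/(3717022 + U(C)) = 1/(3717022 + (1/624)*(-687024 + 592*(35 - 1*592**2))/592) = 1/(3717022 + (1/624)*(1/592)*(-687024 + 592*(35 - 1*350464))) = 1/(3717022 + (1/624)*(1/592)*(-687024 + 592*(35 - 350464))) = 1/(3717022 + (1/624)*(1/592)*(-687024 + 592*(-350429))) = 1/(3717022 + (1/624)*(1/592)*(-687024 - 207453968)) = 1/(3717022 + (1/624)*(1/592)*(-208140992)) = 1/(3717022 - 3252203/5772) = 1/(21451398781/5772) = 5772/21451398781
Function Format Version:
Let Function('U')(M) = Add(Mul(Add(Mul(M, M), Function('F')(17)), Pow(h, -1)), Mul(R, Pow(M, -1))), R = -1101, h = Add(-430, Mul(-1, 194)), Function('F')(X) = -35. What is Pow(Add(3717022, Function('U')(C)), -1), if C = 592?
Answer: Rational(5772, 21451398781) ≈ 2.6907e-7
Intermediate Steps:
h = -624 (h = Add(-430, -194) = -624)
Function('U')(M) = Add(Rational(35, 624), Mul(-1101, Pow(M, -1)), Mul(Rational(-1, 624), Pow(M, 2))) (Function('U')(M) = Add(Mul(Add(Mul(M, M), -35), Pow(-624, -1)), Mul(-1101, Pow(M, -1))) = Add(Mul(Add(Pow(M, 2), -35), Rational(-1, 624)), Mul(-1101, Pow(M, -1))) = Add(Mul(Add(-35, Pow(M, 2)), Rational(-1, 624)), Mul(-1101, Pow(M, -1))) = Add(Add(Rational(35, 624), Mul(Rational(-1, 624), Pow(M, 2))), Mul(-1101, Pow(M, -1))) = Add(Rational(35, 624), Mul(-1101, Pow(M, -1)), Mul(Rational(-1, 624), Pow(M, 2))))
Pow(Add(3717022, Function('U')(C)), -1) = Pow(Add(3717022, Mul(Rational(1, 624), Pow(592, -1), Add(-687024, Mul(592, Add(35, Mul(-1, Pow(592, 2))))))), -1) = Pow(Add(3717022, Mul(Rational(1, 624), Rational(1, 592), Add(-687024, Mul(592, Add(35, Mul(-1, 350464)))))), -1) = Pow(Add(3717022, Mul(Rational(1, 624), Rational(1, 592), Add(-687024, Mul(592, Add(35, -350464))))), -1) = Pow(Add(3717022, Mul(Rational(1, 624), Rational(1, 592), Add(-687024, Mul(592, -350429)))), -1) = Pow(Add(3717022, Mul(Rational(1, 624), Rational(1, 592), Add(-687024, -207453968))), -1) = Pow(Add(3717022, Mul(Rational(1, 624), Rational(1, 592), -208140992)), -1) = Pow(Add(3717022, Rational(-3252203, 5772)), -1) = Pow(Rational(21451398781, 5772), -1) = Rational(5772, 21451398781)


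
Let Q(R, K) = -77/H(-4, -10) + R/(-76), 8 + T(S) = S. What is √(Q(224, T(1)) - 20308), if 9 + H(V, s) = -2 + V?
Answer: I*√1649339745/285 ≈ 142.5*I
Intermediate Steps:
H(V, s) = -11 + V (H(V, s) = -9 + (-2 + V) = -11 + V)
T(S) = -8 + S
Q(R, K) = 77/15 - R/76 (Q(R, K) = -77/(-11 - 4) + R/(-76) = -77/(-15) + R*(-1/76) = -77*(-1/15) - R/76 = 77/15 - R/76)
√(Q(224, T(1)) - 20308) = √((77/15 - 1/76*224) - 20308) = √((77/15 - 56/19) - 20308) = √(623/285 - 20308) = √(-5787157/285) = I*√1649339745/285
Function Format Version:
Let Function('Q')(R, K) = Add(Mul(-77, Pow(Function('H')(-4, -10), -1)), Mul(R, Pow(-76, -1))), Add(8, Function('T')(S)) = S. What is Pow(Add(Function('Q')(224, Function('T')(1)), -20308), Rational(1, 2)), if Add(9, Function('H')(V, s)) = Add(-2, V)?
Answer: Mul(Rational(1, 285), I, Pow(1649339745, Rational(1, 2))) ≈ Mul(142.50, I)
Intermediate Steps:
Function('H')(V, s) = Add(-11, V) (Function('H')(V, s) = Add(-9, Add(-2, V)) = Add(-11, V))
Function('T')(S) = Add(-8, S)
Function('Q')(R, K) = Add(Rational(77, 15), Mul(Rational(-1, 76), R)) (Function('Q')(R, K) = Add(Mul(-77, Pow(Add(-11, -4), -1)), Mul(R, Pow(-76, -1))) = Add(Mul(-77, Pow(-15, -1)), Mul(R, Rational(-1, 76))) = Add(Mul(-77, Rational(-1, 15)), Mul(Rational(-1, 76), R)) = Add(Rational(77, 15), Mul(Rational(-1, 76), R)))
Pow(Add(Function('Q')(224, Function('T')(1)), -20308), Rational(1, 2)) = Pow(Add(Add(Rational(77, 15), Mul(Rational(-1, 76), 224)), -20308), Rational(1, 2)) = Pow(Add(Add(Rational(77, 15), Rational(-56, 19)), -20308), Rational(1, 2)) = Pow(Add(Rational(623, 285), -20308), Rational(1, 2)) = Pow(Rational(-5787157, 285), Rational(1, 2)) = Mul(Rational(1, 285), I, Pow(1649339745, Rational(1, 2)))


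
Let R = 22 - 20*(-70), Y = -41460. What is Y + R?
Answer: -40038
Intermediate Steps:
R = 1422 (R = 22 + 1400 = 1422)
Y + R = -41460 + 1422 = -40038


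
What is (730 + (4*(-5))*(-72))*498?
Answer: 1080660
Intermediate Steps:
(730 + (4*(-5))*(-72))*498 = (730 - 20*(-72))*498 = (730 + 1440)*498 = 2170*498 = 1080660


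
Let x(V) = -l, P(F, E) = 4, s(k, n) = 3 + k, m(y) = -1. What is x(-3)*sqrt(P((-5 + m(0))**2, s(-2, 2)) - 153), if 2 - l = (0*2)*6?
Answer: -2*I*sqrt(149) ≈ -24.413*I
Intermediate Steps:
l = 2 (l = 2 - 0*2*6 = 2 - 0*6 = 2 - 1*0 = 2 + 0 = 2)
x(V) = -2 (x(V) = -1*2 = -2)
x(-3)*sqrt(P((-5 + m(0))**2, s(-2, 2)) - 153) = -2*sqrt(4 - 153) = -2*I*sqrt(149)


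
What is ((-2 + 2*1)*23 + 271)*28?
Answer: 7588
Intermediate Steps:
((-2 + 2*1)*23 + 271)*28 = ((-2 + 2)*23 + 271)*28 = (0*23 + 271)*28 = (0 + 271)*28 = 271*28 = 7588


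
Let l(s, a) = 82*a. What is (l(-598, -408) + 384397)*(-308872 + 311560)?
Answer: 943329408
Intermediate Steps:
(l(-598, -408) + 384397)*(-308872 + 311560) = (82*(-408) + 384397)*(-308872 + 311560) = (-33456 + 384397)*2688 = 350941*2688 = 943329408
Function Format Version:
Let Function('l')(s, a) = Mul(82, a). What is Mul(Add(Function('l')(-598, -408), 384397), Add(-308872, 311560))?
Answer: 943329408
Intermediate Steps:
Mul(Add(Function('l')(-598, -408), 384397), Add(-308872, 311560)) = Mul(Add(Mul(82, -408), 384397), Add(-308872, 311560)) = Mul(Add(-33456, 384397), 2688) = Mul(350941, 2688) = 943329408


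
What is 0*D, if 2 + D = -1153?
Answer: 0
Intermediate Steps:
D = -1155 (D = -2 - 1153 = -1155)
0*D = 0*(-1155) = 0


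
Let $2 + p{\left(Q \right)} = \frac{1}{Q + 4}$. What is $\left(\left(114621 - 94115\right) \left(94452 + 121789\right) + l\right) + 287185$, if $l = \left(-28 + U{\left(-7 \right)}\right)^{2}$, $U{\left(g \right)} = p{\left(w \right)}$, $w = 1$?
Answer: $\frac{110863150476}{25} \approx 4.4345 \cdot 10^{9}$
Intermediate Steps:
$p{\left(Q \right)} = -2 + \frac{1}{4 + Q}$ ($p{\left(Q \right)} = -2 + \frac{1}{Q + 4} = -2 + \frac{1}{4 + Q}$)
$U{\left(g \right)} = - \frac{9}{5}$ ($U{\left(g \right)} = \frac{-7 - 2}{4 + 1} = \frac{-7 - 2}{5} = \frac{1}{5} \left(-9\right) = - \frac{9}{5}$)
$l = \frac{22201}{25}$ ($l = \left(-28 - \frac{9}{5}\right)^{2} = \left(- \frac{149}{5}\right)^{2} = \frac{22201}{25} \approx 888.04$)
$\left(\left(114621 - 94115\right) \left(94452 + 121789\right) + l\right) + 287185 = \left(\left(114621 - 94115\right) \left(94452 + 121789\right) + \frac{22201}{25}\right) + 287185 = \left(20506 \cdot 216241 + \frac{22201}{25}\right) + 287185 = \left(4434237946 + \frac{22201}{25}\right) + 287185 = \frac{110855970851}{25} + 287185 = \frac{110863150476}{25}$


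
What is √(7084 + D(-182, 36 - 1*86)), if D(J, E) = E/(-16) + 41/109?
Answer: √1347305618/436 ≈ 84.187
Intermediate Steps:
D(J, E) = 41/109 - E/16 (D(J, E) = E*(-1/16) + 41*(1/109) = -E/16 + 41/109 = 41/109 - E/16)
√(7084 + D(-182, 36 - 1*86)) = √(7084 + (41/109 - (36 - 1*86)/16)) = √(7084 + (41/109 - (36 - 86)/16)) = √(7084 + (41/109 - 1/16*(-50))) = √(7084 + (41/109 + 25/8)) = √(7084 + 3053/872) = √(6180301/872) = √1347305618/436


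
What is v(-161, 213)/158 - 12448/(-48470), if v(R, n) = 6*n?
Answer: 15977861/1914565 ≈ 8.3454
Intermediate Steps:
v(-161, 213)/158 - 12448/(-48470) = (6*213)/158 - 12448/(-48470) = 1278*(1/158) - 12448*(-1/48470) = 639/79 + 6224/24235 = 15977861/1914565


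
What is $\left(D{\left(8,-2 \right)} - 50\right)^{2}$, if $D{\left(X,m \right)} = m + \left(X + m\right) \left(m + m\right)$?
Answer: $5776$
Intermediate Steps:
$D{\left(X,m \right)} = m + 2 m \left(X + m\right)$ ($D{\left(X,m \right)} = m + \left(X + m\right) 2 m = m + 2 m \left(X + m\right)$)
$\left(D{\left(8,-2 \right)} - 50\right)^{2} = \left(- 2 \left(1 + 2 \cdot 8 + 2 \left(-2\right)\right) - 50\right)^{2} = \left(- 2 \left(1 + 16 - 4\right) - 50\right)^{2} = \left(\left(-2\right) 13 - 50\right)^{2} = \left(-26 - 50\right)^{2} = \left(-76\right)^{2} = 5776$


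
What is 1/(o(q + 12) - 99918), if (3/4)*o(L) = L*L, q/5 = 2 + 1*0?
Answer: -3/297818 ≈ -1.0073e-5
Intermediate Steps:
q = 10 (q = 5*(2 + 1*0) = 5*(2 + 0) = 5*2 = 10)
o(L) = 4*L**2/3 (o(L) = 4*(L*L)/3 = 4*L**2/3)
1/(o(q + 12) - 99918) = 1/(4*(10 + 12)**2/3 - 99918) = 1/((4/3)*22**2 - 99918) = 1/((4/3)*484 - 99918) = 1/(1936/3 - 99918) = 1/(-297818/3) = -3/297818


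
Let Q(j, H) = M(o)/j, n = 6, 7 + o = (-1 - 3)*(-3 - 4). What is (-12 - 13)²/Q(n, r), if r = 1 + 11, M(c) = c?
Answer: 1250/7 ≈ 178.57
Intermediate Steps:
o = 21 (o = -7 + (-1 - 3)*(-3 - 4) = -7 - 4*(-7) = -7 + 28 = 21)
r = 12
Q(j, H) = 21/j
(-12 - 13)²/Q(n, r) = (-12 - 13)²/((21/6)) = (-25)²/((21*(⅙))) = 625/(7/2) = 625*(2/7) = 1250/7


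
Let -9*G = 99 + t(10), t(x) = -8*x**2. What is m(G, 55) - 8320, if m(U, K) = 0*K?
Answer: -8320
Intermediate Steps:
G = 701/9 (G = -(99 - 8*10**2)/9 = -(99 - 8*100)/9 = -(99 - 800)/9 = -1/9*(-701) = 701/9 ≈ 77.889)
m(U, K) = 0
m(G, 55) - 8320 = 0 - 8320 = -8320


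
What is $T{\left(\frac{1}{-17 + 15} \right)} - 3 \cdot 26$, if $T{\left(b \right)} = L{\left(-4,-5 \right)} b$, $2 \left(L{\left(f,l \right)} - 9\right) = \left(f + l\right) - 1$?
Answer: $-80$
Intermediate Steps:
$L{\left(f,l \right)} = \frac{17}{2} + \frac{f}{2} + \frac{l}{2}$ ($L{\left(f,l \right)} = 9 + \frac{\left(f + l\right) - 1}{2} = 9 + \frac{-1 + f + l}{2} = 9 + \left(- \frac{1}{2} + \frac{f}{2} + \frac{l}{2}\right) = \frac{17}{2} + \frac{f}{2} + \frac{l}{2}$)
$T{\left(b \right)} = 4 b$ ($T{\left(b \right)} = \left(\frac{17}{2} + \frac{1}{2} \left(-4\right) + \frac{1}{2} \left(-5\right)\right) b = \left(\frac{17}{2} - 2 - \frac{5}{2}\right) b = 4 b$)
$T{\left(\frac{1}{-17 + 15} \right)} - 3 \cdot 26 = \frac{4}{-17 + 15} - 3 \cdot 26 = \frac{4}{-2} - 78 = 4 \left(- \frac{1}{2}\right) - 78 = -2 - 78 = -80$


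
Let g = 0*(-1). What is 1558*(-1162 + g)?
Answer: -1810396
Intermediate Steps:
g = 0
1558*(-1162 + g) = 1558*(-1162 + 0) = 1558*(-1162) = -1810396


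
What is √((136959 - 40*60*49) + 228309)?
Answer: 2*√61917 ≈ 497.66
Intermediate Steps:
√((136959 - 40*60*49) + 228309) = √((136959 - 2400*49) + 228309) = √((136959 - 1*117600) + 228309) = √((136959 - 117600) + 228309) = √(19359 + 228309) = √247668 = 2*√61917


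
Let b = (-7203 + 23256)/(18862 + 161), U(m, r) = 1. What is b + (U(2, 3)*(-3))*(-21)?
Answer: 404834/6341 ≈ 63.844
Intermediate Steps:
b = 5351/6341 (b = 16053/19023 = 16053*(1/19023) = 5351/6341 ≈ 0.84387)
b + (U(2, 3)*(-3))*(-21) = 5351/6341 + (1*(-3))*(-21) = 5351/6341 - 3*(-21) = 5351/6341 + 63 = 404834/6341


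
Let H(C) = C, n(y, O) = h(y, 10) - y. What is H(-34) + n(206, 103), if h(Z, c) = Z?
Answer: -34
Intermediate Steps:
n(y, O) = 0 (n(y, O) = y - y = 0)
H(-34) + n(206, 103) = -34 + 0 = -34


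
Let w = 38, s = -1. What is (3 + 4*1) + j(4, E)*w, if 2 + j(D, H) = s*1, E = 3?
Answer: -107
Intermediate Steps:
j(D, H) = -3 (j(D, H) = -2 - 1*1 = -2 - 1 = -3)
(3 + 4*1) + j(4, E)*w = (3 + 4*1) - 3*38 = (3 + 4) - 114 = 7 - 114 = -107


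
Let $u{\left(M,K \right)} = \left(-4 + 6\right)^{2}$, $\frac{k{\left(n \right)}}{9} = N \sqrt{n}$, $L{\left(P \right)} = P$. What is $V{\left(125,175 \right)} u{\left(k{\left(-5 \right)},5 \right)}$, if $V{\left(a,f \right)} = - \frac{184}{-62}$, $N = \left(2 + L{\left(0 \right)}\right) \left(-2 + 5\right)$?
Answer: $\frac{368}{31} \approx 11.871$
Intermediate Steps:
$N = 6$ ($N = \left(2 + 0\right) \left(-2 + 5\right) = 2 \cdot 3 = 6$)
$k{\left(n \right)} = 54 \sqrt{n}$ ($k{\left(n \right)} = 9 \cdot 6 \sqrt{n} = 54 \sqrt{n}$)
$V{\left(a,f \right)} = \frac{92}{31}$ ($V{\left(a,f \right)} = \left(-184\right) \left(- \frac{1}{62}\right) = \frac{92}{31}$)
$u{\left(M,K \right)} = 4$ ($u{\left(M,K \right)} = 2^{2} = 4$)
$V{\left(125,175 \right)} u{\left(k{\left(-5 \right)},5 \right)} = \frac{92}{31} \cdot 4 = \frac{368}{31}$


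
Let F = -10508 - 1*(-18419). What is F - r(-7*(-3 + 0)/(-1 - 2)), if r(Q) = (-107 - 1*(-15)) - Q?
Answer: 7996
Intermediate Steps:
r(Q) = -92 - Q (r(Q) = (-107 + 15) - Q = -92 - Q)
F = 7911 (F = -10508 + 18419 = 7911)
F - r(-7*(-3 + 0)/(-1 - 2)) = 7911 - (-92 - (-7)*(-3 + 0)/(-1 - 2)) = 7911 - (-92 - (-7)*(-3/(-3))) = 7911 - (-92 - (-7)*(-3*(-⅓))) = 7911 - (-92 - (-7)) = 7911 - (-92 - 1*(-7)) = 7911 - (-92 + 7) = 7911 - 1*(-85) = 7911 + 85 = 7996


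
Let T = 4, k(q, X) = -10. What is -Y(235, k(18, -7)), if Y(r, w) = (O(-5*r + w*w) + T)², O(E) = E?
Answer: -1147041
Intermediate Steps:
Y(r, w) = (4 + w² - 5*r)² (Y(r, w) = ((-5*r + w*w) + 4)² = ((-5*r + w²) + 4)² = ((w² - 5*r) + 4)² = (4 + w² - 5*r)²)
-Y(235, k(18, -7)) = -(4 + (-10)² - 5*235)² = -(4 + 100 - 1175)² = -1*(-1071)² = -1*1147041 = -1147041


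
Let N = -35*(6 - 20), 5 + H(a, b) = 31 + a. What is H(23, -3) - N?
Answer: -441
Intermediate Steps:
H(a, b) = 26 + a (H(a, b) = -5 + (31 + a) = 26 + a)
N = 490 (N = -35*(-14) = 490)
H(23, -3) - N = (26 + 23) - 1*490 = 49 - 490 = -441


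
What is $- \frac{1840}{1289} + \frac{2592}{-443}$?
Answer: $- \frac{4156208}{571027} \approx -7.2785$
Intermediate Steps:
$- \frac{1840}{1289} + \frac{2592}{-443} = \left(-1840\right) \frac{1}{1289} + 2592 \left(- \frac{1}{443}\right) = - \frac{1840}{1289} - \frac{2592}{443} = - \frac{4156208}{571027}$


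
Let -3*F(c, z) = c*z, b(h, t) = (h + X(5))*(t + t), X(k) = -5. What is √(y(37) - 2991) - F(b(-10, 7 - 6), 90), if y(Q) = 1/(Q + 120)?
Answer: -900 + I*√73725002/157 ≈ -900.0 + 54.69*I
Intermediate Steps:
b(h, t) = 2*t*(-5 + h) (b(h, t) = (h - 5)*(t + t) = (-5 + h)*(2*t) = 2*t*(-5 + h))
F(c, z) = -c*z/3
y(Q) = 1/(120 + Q)
√(y(37) - 2991) - F(b(-10, 7 - 6), 90) = √(1/(120 + 37) - 2991) - (-1)*2*(7 - 6)*(-5 - 10)*90/3 = √(1/157 - 2991) - (-1)*2*1*(-15)*90/3 = √(1/157 - 2991) - (-1)*(-30)*90/3 = √(-469586/157) - 1*900 = I*√73725002/157 - 900 = -900 + I*√73725002/157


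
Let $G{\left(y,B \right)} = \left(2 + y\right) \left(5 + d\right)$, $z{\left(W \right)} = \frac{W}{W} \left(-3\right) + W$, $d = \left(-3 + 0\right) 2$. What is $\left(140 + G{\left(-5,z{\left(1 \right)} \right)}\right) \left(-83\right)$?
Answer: $-11869$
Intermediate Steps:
$d = -6$ ($d = \left(-3\right) 2 = -6$)
$z{\left(W \right)} = -3 + W$ ($z{\left(W \right)} = 1 \left(-3\right) + W = -3 + W$)
$G{\left(y,B \right)} = -2 - y$ ($G{\left(y,B \right)} = \left(2 + y\right) \left(5 - 6\right) = \left(2 + y\right) \left(-1\right) = -2 - y$)
$\left(140 + G{\left(-5,z{\left(1 \right)} \right)}\right) \left(-83\right) = \left(140 - -3\right) \left(-83\right) = \left(140 + \left(-2 + 5\right)\right) \left(-83\right) = \left(140 + 3\right) \left(-83\right) = 143 \left(-83\right) = -11869$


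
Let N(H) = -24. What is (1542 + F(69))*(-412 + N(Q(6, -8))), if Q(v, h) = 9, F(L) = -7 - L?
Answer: -639176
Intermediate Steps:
(1542 + F(69))*(-412 + N(Q(6, -8))) = (1542 + (-7 - 1*69))*(-412 - 24) = (1542 + (-7 - 69))*(-436) = (1542 - 76)*(-436) = 1466*(-436) = -639176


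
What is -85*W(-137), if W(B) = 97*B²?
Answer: -154750405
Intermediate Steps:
-85*W(-137) = -8245*(-137)² = -8245*18769 = -85*1820593 = -154750405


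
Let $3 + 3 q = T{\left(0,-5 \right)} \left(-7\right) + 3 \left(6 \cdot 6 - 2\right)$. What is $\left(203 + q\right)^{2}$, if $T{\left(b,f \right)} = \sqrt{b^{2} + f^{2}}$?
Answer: $\frac{452929}{9} \approx 50325.0$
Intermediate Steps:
$q = \frac{64}{3}$ ($q = -1 + \frac{\sqrt{0^{2} + \left(-5\right)^{2}} \left(-7\right) + 3 \left(6 \cdot 6 - 2\right)}{3} = -1 + \frac{\sqrt{0 + 25} \left(-7\right) + 3 \left(36 - 2\right)}{3} = -1 + \frac{\sqrt{25} \left(-7\right) + 3 \cdot 34}{3} = -1 + \frac{5 \left(-7\right) + 102}{3} = -1 + \frac{-35 + 102}{3} = -1 + \frac{1}{3} \cdot 67 = -1 + \frac{67}{3} = \frac{64}{3} \approx 21.333$)
$\left(203 + q\right)^{2} = \left(203 + \frac{64}{3}\right)^{2} = \left(\frac{673}{3}\right)^{2} = \frac{452929}{9}$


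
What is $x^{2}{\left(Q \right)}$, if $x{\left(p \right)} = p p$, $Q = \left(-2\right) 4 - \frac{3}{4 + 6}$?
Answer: $\frac{47458321}{10000} \approx 4745.8$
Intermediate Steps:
$Q = - \frac{83}{10}$ ($Q = -8 - \frac{3}{10} = - \frac{83}{10} \approx -8.3$)
$x{\left(p \right)} = p^{2}$
$x^{2}{\left(Q \right)} = \left(\left(- \frac{83}{10}\right)^{2}\right)^{2} = \left(\frac{6889}{100}\right)^{2} = \frac{47458321}{10000}$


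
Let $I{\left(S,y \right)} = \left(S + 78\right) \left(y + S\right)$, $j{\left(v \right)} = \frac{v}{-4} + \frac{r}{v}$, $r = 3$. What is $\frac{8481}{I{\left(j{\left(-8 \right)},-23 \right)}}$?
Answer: $- \frac{180928}{36309} \approx -4.983$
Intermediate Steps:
$j{\left(v \right)} = \frac{3}{v} - \frac{v}{4}$ ($j{\left(v \right)} = \frac{v}{-4} + \frac{3}{v} = v \left(- \frac{1}{4}\right) + \frac{3}{v} = - \frac{v}{4} + \frac{3}{v} = \frac{3}{v} - \frac{v}{4}$)
$I{\left(S,y \right)} = \left(78 + S\right) \left(S + y\right)$
$\frac{8481}{I{\left(j{\left(-8 \right)},-23 \right)}} = \frac{8481}{\left(\frac{3}{-8} - -2\right)^{2} + 78 \left(\frac{3}{-8} - -2\right) + 78 \left(-23\right) + \left(\frac{3}{-8} - -2\right) \left(-23\right)} = \frac{8481}{\left(3 \left(- \frac{1}{8}\right) + 2\right)^{2} + 78 \left(3 \left(- \frac{1}{8}\right) + 2\right) - 1794 + \left(3 \left(- \frac{1}{8}\right) + 2\right) \left(-23\right)} = \frac{8481}{\left(- \frac{3}{8} + 2\right)^{2} + 78 \left(- \frac{3}{8} + 2\right) - 1794 + \left(- \frac{3}{8} + 2\right) \left(-23\right)} = \frac{8481}{\left(\frac{13}{8}\right)^{2} + 78 \cdot \frac{13}{8} - 1794 + \frac{13}{8} \left(-23\right)} = \frac{8481}{\frac{169}{64} + \frac{507}{4} - 1794 - \frac{299}{8}} = \frac{8481}{- \frac{108927}{64}} = 8481 \left(- \frac{64}{108927}\right) = - \frac{180928}{36309}$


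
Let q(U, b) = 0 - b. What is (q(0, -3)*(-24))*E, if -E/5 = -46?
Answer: -16560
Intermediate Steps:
q(U, b) = -b
E = 230 (E = -5*(-46) = 230)
(q(0, -3)*(-24))*E = (-1*(-3)*(-24))*230 = (3*(-24))*230 = -72*230 = -16560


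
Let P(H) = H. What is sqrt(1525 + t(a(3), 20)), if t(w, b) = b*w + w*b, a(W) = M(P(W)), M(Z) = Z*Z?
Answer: sqrt(1885) ≈ 43.417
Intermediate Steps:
M(Z) = Z**2
a(W) = W**2
t(w, b) = 2*b*w (t(w, b) = b*w + b*w = 2*b*w)
sqrt(1525 + t(a(3), 20)) = sqrt(1525 + 2*20*3**2) = sqrt(1525 + 2*20*9) = sqrt(1525 + 360) = sqrt(1885)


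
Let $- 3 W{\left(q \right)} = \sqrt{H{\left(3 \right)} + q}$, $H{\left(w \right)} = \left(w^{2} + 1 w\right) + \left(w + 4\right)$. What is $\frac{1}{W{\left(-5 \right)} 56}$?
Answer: $- \frac{3 \sqrt{14}}{784} \approx -0.014318$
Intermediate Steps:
$H{\left(w \right)} = 4 + w^{2} + 2 w$ ($H{\left(w \right)} = \left(w^{2} + w\right) + \left(4 + w\right) = \left(w + w^{2}\right) + \left(4 + w\right) = 4 + w^{2} + 2 w$)
$W{\left(q \right)} = - \frac{\sqrt{19 + q}}{3}$ ($W{\left(q \right)} = - \frac{\sqrt{\left(4 + 3^{2} + 2 \cdot 3\right) + q}}{3} = - \frac{\sqrt{\left(4 + 9 + 6\right) + q}}{3} = - \frac{\sqrt{19 + q}}{3}$)
$\frac{1}{W{\left(-5 \right)} 56} = \frac{1}{- \frac{\sqrt{19 - 5}}{3} \cdot 56} = \frac{1}{- \frac{\sqrt{14}}{3} \cdot 56} = \frac{1}{\left(- \frac{56}{3}\right) \sqrt{14}} = - \frac{3 \sqrt{14}}{784}$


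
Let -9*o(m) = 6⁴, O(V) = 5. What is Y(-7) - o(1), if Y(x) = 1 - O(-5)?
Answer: 140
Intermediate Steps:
Y(x) = -4 (Y(x) = 1 - 1*5 = 1 - 5 = -4)
o(m) = -144 (o(m) = -⅑*6⁴ = -⅑*1296 = -144)
Y(-7) - o(1) = -4 - 1*(-144) = -4 + 144 = 140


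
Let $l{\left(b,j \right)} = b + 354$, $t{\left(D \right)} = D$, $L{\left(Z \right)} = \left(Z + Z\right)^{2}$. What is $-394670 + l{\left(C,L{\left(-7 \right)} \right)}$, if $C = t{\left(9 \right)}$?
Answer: $-394307$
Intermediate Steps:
$L{\left(Z \right)} = 4 Z^{2}$ ($L{\left(Z \right)} = \left(2 Z\right)^{2} = 4 Z^{2}$)
$C = 9$
$l{\left(b,j \right)} = 354 + b$
$-394670 + l{\left(C,L{\left(-7 \right)} \right)} = -394670 + \left(354 + 9\right) = -394670 + 363 = -394307$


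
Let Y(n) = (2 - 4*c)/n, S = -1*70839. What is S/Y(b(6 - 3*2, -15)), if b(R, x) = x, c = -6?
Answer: 1062585/26 ≈ 40869.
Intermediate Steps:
S = -70839
Y(n) = 26/n (Y(n) = (2 - 4*(-6))/n = (2 + 24)/n = 26/n)
S/Y(b(6 - 3*2, -15)) = -70839/(26/(-15)) = -70839/(26*(-1/15)) = -70839/(-26/15) = -70839*(-15/26) = 1062585/26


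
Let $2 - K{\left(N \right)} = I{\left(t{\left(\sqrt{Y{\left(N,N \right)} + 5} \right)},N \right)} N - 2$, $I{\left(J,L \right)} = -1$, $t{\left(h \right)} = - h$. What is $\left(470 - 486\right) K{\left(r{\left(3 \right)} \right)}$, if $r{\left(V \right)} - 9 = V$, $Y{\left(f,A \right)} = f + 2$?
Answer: $-256$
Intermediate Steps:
$Y{\left(f,A \right)} = 2 + f$
$r{\left(V \right)} = 9 + V$
$K{\left(N \right)} = 4 + N$ ($K{\left(N \right)} = 2 - \left(- N - 2\right) = 2 - \left(-2 - N\right) = 2 + \left(2 + N\right) = 4 + N$)
$\left(470 - 486\right) K{\left(r{\left(3 \right)} \right)} = \left(470 - 486\right) \left(4 + \left(9 + 3\right)\right) = - 16 \left(4 + 12\right) = \left(-16\right) 16 = -256$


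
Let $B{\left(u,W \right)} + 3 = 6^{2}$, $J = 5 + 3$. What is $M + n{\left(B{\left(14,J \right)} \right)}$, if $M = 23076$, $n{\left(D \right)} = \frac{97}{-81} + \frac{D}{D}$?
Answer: $\frac{1869140}{81} \approx 23076.0$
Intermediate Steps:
$J = 8$
$B{\left(u,W \right)} = 33$ ($B{\left(u,W \right)} = -3 + 6^{2} = -3 + 36 = 33$)
$n{\left(D \right)} = - \frac{16}{81}$ ($n{\left(D \right)} = 97 \left(- \frac{1}{81}\right) + 1 = - \frac{97}{81} + 1 = - \frac{16}{81}$)
$M + n{\left(B{\left(14,J \right)} \right)} = 23076 - \frac{16}{81} = \frac{1869140}{81}$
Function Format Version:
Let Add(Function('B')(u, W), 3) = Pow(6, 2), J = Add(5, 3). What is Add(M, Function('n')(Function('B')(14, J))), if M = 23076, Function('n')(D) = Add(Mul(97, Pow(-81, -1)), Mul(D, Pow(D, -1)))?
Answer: Rational(1869140, 81) ≈ 23076.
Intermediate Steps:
J = 8
Function('B')(u, W) = 33 (Function('B')(u, W) = Add(-3, Pow(6, 2)) = Add(-3, 36) = 33)
Function('n')(D) = Rational(-16, 81) (Function('n')(D) = Add(Mul(97, Rational(-1, 81)), 1) = Add(Rational(-97, 81), 1) = Rational(-16, 81))
Add(M, Function('n')(Function('B')(14, J))) = Add(23076, Rational(-16, 81)) = Rational(1869140, 81)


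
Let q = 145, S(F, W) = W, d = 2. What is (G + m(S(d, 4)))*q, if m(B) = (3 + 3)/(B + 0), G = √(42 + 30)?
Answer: 435/2 + 870*√2 ≈ 1447.9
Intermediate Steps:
G = 6*√2 (G = √72 = 6*√2 ≈ 8.4853)
m(B) = 6/B
(G + m(S(d, 4)))*q = (6*√2 + 6/4)*145 = (6*√2 + 6*(¼))*145 = (6*√2 + 3/2)*145 = (3/2 + 6*√2)*145 = 435/2 + 870*√2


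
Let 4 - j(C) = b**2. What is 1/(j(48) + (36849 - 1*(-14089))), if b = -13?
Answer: 1/50773 ≈ 1.9695e-5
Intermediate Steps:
j(C) = -165 (j(C) = 4 - 1*(-13)**2 = 4 - 1*169 = 4 - 169 = -165)
1/(j(48) + (36849 - 1*(-14089))) = 1/(-165 + (36849 - 1*(-14089))) = 1/(-165 + (36849 + 14089)) = 1/(-165 + 50938) = 1/50773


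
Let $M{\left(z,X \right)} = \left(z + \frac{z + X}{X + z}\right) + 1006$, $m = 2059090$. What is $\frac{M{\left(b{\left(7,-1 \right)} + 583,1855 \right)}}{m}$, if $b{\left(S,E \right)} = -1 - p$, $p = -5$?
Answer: $\frac{797}{1029545} \approx 0.00077413$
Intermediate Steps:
$b{\left(S,E \right)} = 4$ ($b{\left(S,E \right)} = -1 - -5 = -1 + 5 = 4$)
$M{\left(z,X \right)} = 1007 + z$ ($M{\left(z,X \right)} = \left(z + \frac{X + z}{X + z}\right) + 1006 = \left(z + 1\right) + 1006 = \left(1 + z\right) + 1006 = 1007 + z$)
$\frac{M{\left(b{\left(7,-1 \right)} + 583,1855 \right)}}{m} = \frac{1007 + \left(4 + 583\right)}{2059090} = \left(1007 + 587\right) \frac{1}{2059090} = 1594 \cdot \frac{1}{2059090} = \frac{797}{1029545}$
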